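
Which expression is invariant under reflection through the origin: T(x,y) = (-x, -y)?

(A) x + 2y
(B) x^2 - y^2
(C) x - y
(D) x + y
B

The map is reflection through the origin: T(x,y) = (-x, -y).
Substitute the transformed coordinates into each option and compare with the original:
(A) x + 2y  ->  (-x) + 2(-y) = -x - 2y   [differs from x + 2y: not invariant]
(B) x^2 - y^2  ->  (-x)^2 - (-y)^2 = x^2 - y^2   [equals x^2 - y^2: invariant]
(C) x - y  ->  (-x) - (-y) = -x + y   [differs from x - y: not invariant]
(D) x + y  ->  (-x) + (-y) = -x - y   [differs from x + y: not invariant]

Only option (B), x^2 - y^2, is unchanged by the transformation.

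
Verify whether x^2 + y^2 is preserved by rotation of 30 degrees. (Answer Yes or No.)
Yes

Applying rotation by 30 degrees: x' = x*cos(30 degrees) - y*sin(30 degrees) = sqrt(3)x/2 - y/2, y' = x*sin(30 degrees) + y*cos(30 degrees) = x/2 + sqrt(3)y/2

Substituting into x^2 + y^2:
(sqrt(3)x/2 - y/2)^2 + (x/2 + sqrt(3)y/2)^2
= x^2 + y^2

This equals the original expression x^2 + y^2, so it IS invariant.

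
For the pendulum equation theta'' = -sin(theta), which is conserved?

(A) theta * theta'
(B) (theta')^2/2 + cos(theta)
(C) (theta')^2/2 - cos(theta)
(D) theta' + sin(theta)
C

A first integral I satisfies dI/dt = 0 along every solution. Differentiate each option and use the equation of motion:
(A) d/dt[theta * theta'] = (theta')^2 + theta theta'' = (theta')^2 - theta sin(theta), not identically 0
(B) d/dt[(theta')^2/2 + cos(theta)] = theta' theta'' - sin(theta) theta' = -2 theta' sin(theta), not identically 0
(C) d/dt[(theta')^2/2 - cos(theta)] = theta' theta'' + sin(theta) theta' = theta'(-sin(theta)) + theta' sin(theta) = 0
(D) d/dt[theta' + sin(theta)] = theta'' + cos(theta) theta' = -sin(theta) + theta' cos(theta), not identically 0

Only (C) has zero time-derivative. This is the total energy: kinetic (theta')^2/2 plus potential -cos(theta).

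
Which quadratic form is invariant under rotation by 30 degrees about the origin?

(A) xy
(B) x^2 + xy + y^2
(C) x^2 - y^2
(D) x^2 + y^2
D

Rotation by 30 degrees sends (x, y) to (sqrt(3)x/2 - y/2, x/2 + sqrt(3)y/2).
Substitute the transformed coordinates into each option and compare with the original:
(A) xy  ->  (sqrt(3)x/2 - y/2)(x/2 + sqrt(3)y/2) = sqrt(3)x^2/4 + xy/2 - sqrt(3)y^2/4   [differs from xy: not invariant]
(B) x^2 + xy + y^2  ->  (sqrt(3)x/2 - y/2)^2 + (sqrt(3)x/2 - y/2)(x/2 + sqrt(3)y/2) + (x/2 + sqrt(3)y/2)^2 = sqrt(3)x^2/4 + x^2 + xy/2 - sqrt(3)y^2/4 + y^2   [differs from x^2 + xy + y^2: not invariant]
(C) x^2 - y^2  ->  (sqrt(3)x/2 - y/2)^2 - (x/2 + sqrt(3)y/2)^2 = x^2/2 - sqrt(3)xy - y^2/2   [differs from x^2 - y^2: not invariant]
(D) x^2 + y^2  ->  (sqrt(3)x/2 - y/2)^2 + (x/2 + sqrt(3)y/2)^2 = x^2 + y^2   [equals x^2 + y^2: invariant]

Only option (D), x^2 + y^2, is unchanged by the transformation.
x^2 + y^2 is the squared distance from the origin, which rotations preserve.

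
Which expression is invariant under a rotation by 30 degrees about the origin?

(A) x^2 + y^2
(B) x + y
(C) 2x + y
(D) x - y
A

A rotation by 30 degrees sends (x, y) to (sqrt(3)x/2 - y/2, x/2 + sqrt(3)y/2).
Substitute the transformed coordinates into each option and compare with the original:
(A) x^2 + y^2  ->  (sqrt(3)x/2 - y/2)^2 + (x/2 + sqrt(3)y/2)^2 = x^2 + y^2   [equals x^2 + y^2: invariant]
(B) x + y  ->  (sqrt(3)x/2 - y/2) + (x/2 + sqrt(3)y/2) = x/2 + sqrt(3)x/2 - y/2 + sqrt(3)y/2   [differs from x + y: not invariant]
(C) 2x + y  ->  2(sqrt(3)x/2 - y/2) + (x/2 + sqrt(3)y/2) = x/2 + sqrt(3)x - y + sqrt(3)y/2   [differs from 2x + y: not invariant]
(D) x - y  ->  (sqrt(3)x/2 - y/2) - (x/2 + sqrt(3)y/2) = -x/2 + sqrt(3)x/2 - sqrt(3)y/2 - y/2   [differs from x - y: not invariant]

Only option (A), x^2 + y^2, is unchanged by the transformation.
Geometrically, x^2 + y^2 is the squared distance from the origin, which every rotation about the origin preserves.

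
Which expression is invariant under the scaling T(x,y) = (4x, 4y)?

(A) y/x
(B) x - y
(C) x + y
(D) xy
A

Under the uniform scaling T(x,y) = (4x, 4y):
Substitute the transformed coordinates into each option and compare with the original:
(A) y/x  ->  (4y)/(4x) = y/x   [equals y/x: invariant]
(B) x - y  ->  (4x) - (4y) = 4x - 4y   [differs from x - y: not invariant]
(C) x + y  ->  (4x) + (4y) = 4x + 4y   [differs from x + y: not invariant]
(D) xy  ->  (4x)(4y) = 16xy   [differs from xy: not invariant]

Only option (A), y/x, is unchanged by the transformation.
The common factor 4 cancels in a ratio of coordinates, while sums, products and sums of squares pick up factors of 4 or 16.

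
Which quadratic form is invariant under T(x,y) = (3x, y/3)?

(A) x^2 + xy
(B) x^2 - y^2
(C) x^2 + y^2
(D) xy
D

T multiplies x by 3 and divides y by 3.
Substitute the transformed coordinates into each option and compare with the original:
(A) x^2 + xy  ->  (3x)^2 + (3x)(y/3) = 9x^2 + xy   [differs from x^2 + xy: not invariant]
(B) x^2 - y^2  ->  (3x)^2 - (y/3)^2 = 9x^2 - y^2/9   [differs from x^2 - y^2: not invariant]
(C) x^2 + y^2  ->  (3x)^2 + (y/3)^2 = 9x^2 + y^2/9   [differs from x^2 + y^2: not invariant]
(D) xy  ->  (3x)(y/3) = xy   [equals xy: invariant]

Only option (D), xy, is unchanged by the transformation.
The factors 3 and 1/3 cancel only in the pure product xy.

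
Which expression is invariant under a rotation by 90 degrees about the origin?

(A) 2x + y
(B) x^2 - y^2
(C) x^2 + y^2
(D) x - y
C

A rotation by 90 degrees sends (x, y) to (-y, x).
Substitute the transformed coordinates into each option and compare with the original:
(A) 2x + y  ->  2(-y) + (x) = x - 2y   [differs from 2x + y: not invariant]
(B) x^2 - y^2  ->  (-y)^2 - (x)^2 = -x^2 + y^2   [differs from x^2 - y^2: not invariant]
(C) x^2 + y^2  ->  (-y)^2 + (x)^2 = x^2 + y^2   [equals x^2 + y^2: invariant]
(D) x - y  ->  (-y) - (x) = -x - y   [differs from x - y: not invariant]

Only option (C), x^2 + y^2, is unchanged by the transformation.
Geometrically, x^2 + y^2 is the squared distance from the origin, which every rotation about the origin preserves.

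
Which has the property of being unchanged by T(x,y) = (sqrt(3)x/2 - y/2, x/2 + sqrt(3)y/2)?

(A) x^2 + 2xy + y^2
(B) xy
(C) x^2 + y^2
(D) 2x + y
C

An expression E(x,y) is invariant under T if E(T(x,y)) = E(x,y). Here T(x,y) = (sqrt(3)x/2 - y/2, x/2 + sqrt(3)y/2).
Substitute the transformed coordinates into each option and compare with the original:
(A) x^2 + 2xy + y^2  ->  (sqrt(3)x/2 - y/2)^2 + 2(sqrt(3)x/2 - y/2)(x/2 + sqrt(3)y/2) + (x/2 + sqrt(3)y/2)^2 = sqrt(3)x^2/2 + x^2 + xy - sqrt(3)y^2/2 + y^2   [differs from x^2 + 2xy + y^2: not invariant]
(B) xy  ->  (sqrt(3)x/2 - y/2)(x/2 + sqrt(3)y/2) = sqrt(3)x^2/4 + xy/2 - sqrt(3)y^2/4   [differs from xy: not invariant]
(C) x^2 + y^2  ->  (sqrt(3)x/2 - y/2)^2 + (x/2 + sqrt(3)y/2)^2 = x^2 + y^2   [equals x^2 + y^2: invariant]
(D) 2x + y  ->  2(sqrt(3)x/2 - y/2) + (x/2 + sqrt(3)y/2) = x/2 + sqrt(3)x - y + sqrt(3)y/2   [differs from 2x + y: not invariant]

Only option (C), x^2 + y^2, is unchanged by the transformation.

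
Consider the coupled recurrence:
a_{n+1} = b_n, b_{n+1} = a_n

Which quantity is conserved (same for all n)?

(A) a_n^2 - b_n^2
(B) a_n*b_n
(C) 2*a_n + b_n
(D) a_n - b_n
B

Replace a_n by a_{n+1} = b_n and b_n by b_{n+1} = a_n in each option and simplify:
(A) a_n^2 - b_n^2  ->  (b_n)^2 - (a_n)^2 = -a_n^2 + b_n^2   [not conserved]
(B) a_n*b_n  ->  (b_n)*(a_n) = a_n*b_n   [conserved]
(C) 2*a_n + b_n  ->  2*(b_n) + (a_n) = a_n + 2*b_n   [not conserved]
(D) a_n - b_n  ->  (b_n) - (a_n) = -a_n + b_n   [not conserved]

Only (B) a_n*b_n returns to itself after one step, so it is the conserved quantity.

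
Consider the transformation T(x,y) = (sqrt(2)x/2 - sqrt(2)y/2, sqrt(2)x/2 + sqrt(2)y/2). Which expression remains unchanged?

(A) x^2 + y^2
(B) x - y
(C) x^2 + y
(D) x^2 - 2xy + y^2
A

An expression E(x,y) is invariant under T if E(T(x,y)) = E(x,y). Here T(x,y) = (sqrt(2)x/2 - sqrt(2)y/2, sqrt(2)x/2 + sqrt(2)y/2).
Substitute the transformed coordinates into each option and compare with the original:
(A) x^2 + y^2  ->  (sqrt(2)x/2 - sqrt(2)y/2)^2 + (sqrt(2)x/2 + sqrt(2)y/2)^2 = x^2 + y^2   [equals x^2 + y^2: invariant]
(B) x - y  ->  (sqrt(2)x/2 - sqrt(2)y/2) - (sqrt(2)x/2 + sqrt(2)y/2) = -sqrt(2)y   [differs from x - y: not invariant]
(C) x^2 + y  ->  (sqrt(2)x/2 - sqrt(2)y/2)^2 + (sqrt(2)x/2 + sqrt(2)y/2) = x^2/2 - xy + sqrt(2)x/2 + y^2/2 + sqrt(2)y/2   [differs from x^2 + y: not invariant]
(D) x^2 - 2xy + y^2  ->  (sqrt(2)x/2 - sqrt(2)y/2)^2 - 2(sqrt(2)x/2 - sqrt(2)y/2)(sqrt(2)x/2 + sqrt(2)y/2) + (sqrt(2)x/2 + sqrt(2)y/2)^2 = 2y^2   [differs from x^2 - 2xy + y^2: not invariant]

Only option (A), x^2 + y^2, is unchanged by the transformation.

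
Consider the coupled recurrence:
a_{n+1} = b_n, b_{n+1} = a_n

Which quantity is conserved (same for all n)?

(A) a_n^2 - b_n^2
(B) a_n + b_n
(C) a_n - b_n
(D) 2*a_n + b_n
B

Replace a_n by a_{n+1} = b_n and b_n by b_{n+1} = a_n in each option and simplify:
(A) a_n^2 - b_n^2  ->  (b_n)^2 - (a_n)^2 = -a_n^2 + b_n^2   [not conserved]
(B) a_n + b_n  ->  (b_n) + (a_n) = a_n + b_n   [conserved]
(C) a_n - b_n  ->  (b_n) - (a_n) = -a_n + b_n   [not conserved]
(D) 2*a_n + b_n  ->  2*(b_n) + (a_n) = a_n + 2*b_n   [not conserved]

Only (B) a_n + b_n returns to itself after one step, so it is the conserved quantity.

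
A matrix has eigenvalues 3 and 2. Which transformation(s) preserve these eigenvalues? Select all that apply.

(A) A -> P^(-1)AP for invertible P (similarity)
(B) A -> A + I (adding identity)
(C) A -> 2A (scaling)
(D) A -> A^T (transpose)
A and D

Eigenvalues are preserved by:
1. Similarity transformations: A -> P^(-1)AP (same characteristic polynomial)
2. Transpose: A^T has the same eigenvalues as A

Eigenvalues are NOT preserved by:
- Adding identity: eigenvalues become 3+1, 2+1
- Scaling: eigenvalues become 6, 4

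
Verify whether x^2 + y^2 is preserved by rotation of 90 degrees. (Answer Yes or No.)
Yes

Applying rotation by 90 degrees: x' = x*cos(90 degrees) - y*sin(90 degrees) = -y, y' = x*sin(90 degrees) + y*cos(90 degrees) = x

Substituting into x^2 + y^2:
(-y)^2 + (x)^2
= x^2 + y^2

This equals the original expression x^2 + y^2, so it IS invariant.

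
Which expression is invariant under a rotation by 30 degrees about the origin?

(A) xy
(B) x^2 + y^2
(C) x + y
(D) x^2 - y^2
B

A rotation by 30 degrees sends (x, y) to (sqrt(3)x/2 - y/2, x/2 + sqrt(3)y/2).
Substitute the transformed coordinates into each option and compare with the original:
(A) xy  ->  (sqrt(3)x/2 - y/2)(x/2 + sqrt(3)y/2) = sqrt(3)x^2/4 + xy/2 - sqrt(3)y^2/4   [differs from xy: not invariant]
(B) x^2 + y^2  ->  (sqrt(3)x/2 - y/2)^2 + (x/2 + sqrt(3)y/2)^2 = x^2 + y^2   [equals x^2 + y^2: invariant]
(C) x + y  ->  (sqrt(3)x/2 - y/2) + (x/2 + sqrt(3)y/2) = x/2 + sqrt(3)x/2 - y/2 + sqrt(3)y/2   [differs from x + y: not invariant]
(D) x^2 - y^2  ->  (sqrt(3)x/2 - y/2)^2 - (x/2 + sqrt(3)y/2)^2 = x^2/2 - sqrt(3)xy - y^2/2   [differs from x^2 - y^2: not invariant]

Only option (B), x^2 + y^2, is unchanged by the transformation.
Geometrically, x^2 + y^2 is the squared distance from the origin, which every rotation about the origin preserves.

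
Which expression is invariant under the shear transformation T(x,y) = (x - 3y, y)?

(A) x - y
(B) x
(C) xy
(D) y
D

Under the shear T(x,y) = (x - 3y, y):
Substitute the transformed coordinates into each option and compare with the original:
(A) x - y  ->  (x - 3y) - (y) = x - 4y   [differs from x - y: not invariant]
(B) x  ->  (x - 3y) = x - 3y   [differs from x: not invariant]
(C) xy  ->  (x - 3y)(y) = xy - 3y^2   [differs from xy: not invariant]
(D) y  ->  (y) = y   [equals y: invariant]

Only option (D), y, is unchanged by the transformation.
A horizontal shear moves points parallel to the x-axis, so the y-coordinate (and any function of y alone) is unchanged.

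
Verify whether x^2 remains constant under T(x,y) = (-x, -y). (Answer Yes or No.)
Yes

Substitute T(x,y) = (-x, -y) into the expression and compare with the original.

Original: x^2
After applying T: (-x)^2 = x^2

This is identical to the original x^2, so the expression is invariant.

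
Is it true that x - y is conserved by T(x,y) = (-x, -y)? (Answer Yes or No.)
No

Substitute T(x,y) = (-x, -y) into the expression and compare with the original.

Original: x - y
After applying T: (-x) - (-y) = -x + y

This differs from the original x - y (difference: -2x + 2y), so the expression is NOT invariant.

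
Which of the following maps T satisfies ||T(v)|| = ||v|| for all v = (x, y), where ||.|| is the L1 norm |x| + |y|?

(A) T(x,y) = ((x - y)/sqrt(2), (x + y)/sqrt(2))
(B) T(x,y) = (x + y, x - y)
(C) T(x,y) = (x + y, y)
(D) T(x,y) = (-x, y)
D

A transformation preserves a norm if ||T(v)|| = ||v|| for every v; a single vector where the norm changes rules an option out.

(A) T(x,y) = ((x - y)/sqrt(2), (x + y)/sqrt(2)): v = (1, 0) has norm |1| + |0| = 1, but T(v) = (sqrt(2)/2, sqrt(2)/2) has norm sqrt(2) -- not preserved.
(B) T(x,y) = (x + y, x - y): v = (1, 0) has norm |1| + |0| = 1, but T(v) = (1, 1) has norm 2 -- not preserved.
(C) T(x,y) = (x + y, y): v = (0, 1) has norm |0| + |1| = 1, but T(v) = (1, 1) has norm 2 -- not preserved.
(D) T(x,y) = (-x, y): preserves the norm -- it only permutes the coordinates and/or flips signs, which leaves |x| + |y| unchanged.

Therefore the answer is (D).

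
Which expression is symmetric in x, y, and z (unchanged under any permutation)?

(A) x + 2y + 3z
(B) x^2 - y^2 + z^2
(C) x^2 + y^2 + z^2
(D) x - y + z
C

A symmetric expression is unchanged when the variables are permuted; here the transformation to test is the swap (x, y) -> (y, x).
A symmetric expression must survive every permutation; the single swap x <-> y already eliminates the distractors, and the keyed expression is also unchanged by x <-> z and y <-> z (each variable enters it in exactly the same way).
Substitute the transformed coordinates into each option and compare with the original:
(A) x + 2y + 3z  ->  (y) + 2(x) + 3z = 2x + y + 3z   [differs from x + 2y + 3z: not invariant]
(B) x^2 - y^2 + z^2  ->  (y)^2 - (x)^2 + z^2 = -x^2 + y^2 + z^2   [differs from x^2 - y^2 + z^2: not invariant]
(C) x^2 + y^2 + z^2  ->  (y)^2 + (x)^2 + z^2 = x^2 + y^2 + z^2   [equals x^2 + y^2 + z^2: invariant]
(D) x - y + z  ->  (y) - (x) + z = -x + y + z   [differs from x - y + z: not invariant]

Only option (C), x^2 + y^2 + z^2, is unchanged by the transformation.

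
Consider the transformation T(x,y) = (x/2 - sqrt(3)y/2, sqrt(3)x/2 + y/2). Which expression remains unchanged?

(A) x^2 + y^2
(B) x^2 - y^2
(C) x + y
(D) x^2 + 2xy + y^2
A

An expression E(x,y) is invariant under T if E(T(x,y)) = E(x,y). Here T(x,y) = (x/2 - sqrt(3)y/2, sqrt(3)x/2 + y/2).
Substitute the transformed coordinates into each option and compare with the original:
(A) x^2 + y^2  ->  (x/2 - sqrt(3)y/2)^2 + (sqrt(3)x/2 + y/2)^2 = x^2 + y^2   [equals x^2 + y^2: invariant]
(B) x^2 - y^2  ->  (x/2 - sqrt(3)y/2)^2 - (sqrt(3)x/2 + y/2)^2 = -x^2/2 - sqrt(3)xy + y^2/2   [differs from x^2 - y^2: not invariant]
(C) x + y  ->  (x/2 - sqrt(3)y/2) + (sqrt(3)x/2 + y/2) = x/2 + sqrt(3)x/2 - sqrt(3)y/2 + y/2   [differs from x + y: not invariant]
(D) x^2 + 2xy + y^2  ->  (x/2 - sqrt(3)y/2)^2 + 2(x/2 - sqrt(3)y/2)(sqrt(3)x/2 + y/2) + (sqrt(3)x/2 + y/2)^2 = sqrt(3)x^2/2 + x^2 - xy - sqrt(3)y^2/2 + y^2   [differs from x^2 + 2xy + y^2: not invariant]

Only option (A), x^2 + y^2, is unchanged by the transformation.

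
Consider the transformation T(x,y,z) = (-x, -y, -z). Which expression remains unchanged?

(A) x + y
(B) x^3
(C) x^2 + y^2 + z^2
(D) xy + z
C

Apply T(x,y,z) = (-x, -y, -z) to each option, i.e. replace (x, y, z) by the transformed coordinates.
Substitute the transformed coordinates into each option and compare with the original:
(A) x + y  ->  (-x) + (-y) = -x - y   [differs from x + y: not invariant]
(B) x^3  ->  (-x)^3 = -x^3   [differs from x^3: not invariant]
(C) x^2 + y^2 + z^2  ->  (-x)^2 + (-y)^2 + (-z)^2 = x^2 + y^2 + z^2   [equals x^2 + y^2 + z^2: invariant]
(D) xy + z  ->  (-x)(-y) + (-z) = xy - z   [differs from xy + z: not invariant]

Only option (C), x^2 + y^2 + z^2, is unchanged by the transformation.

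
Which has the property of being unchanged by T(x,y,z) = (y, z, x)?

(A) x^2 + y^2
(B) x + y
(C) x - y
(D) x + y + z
D

Apply T(x,y,z) = (y, z, x) to each option, i.e. replace (x, y, z) by the transformed coordinates.
Substitute the transformed coordinates into each option and compare with the original:
(A) x^2 + y^2  ->  (y)^2 + (z)^2 = y^2 + z^2   [differs from x^2 + y^2: not invariant]
(B) x + y  ->  (y) + (z) = y + z   [differs from x + y: not invariant]
(C) x - y  ->  (y) - (z) = y - z   [differs from x - y: not invariant]
(D) x + y + z  ->  (y) + (z) + (x) = x + y + z   [equals x + y + z: invariant]

Only option (D), x + y + z, is unchanged by the transformation.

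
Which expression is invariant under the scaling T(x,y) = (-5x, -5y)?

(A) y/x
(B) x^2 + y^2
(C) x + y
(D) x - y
A

Under the uniform scaling T(x,y) = (-5x, -5y):
Substitute the transformed coordinates into each option and compare with the original:
(A) y/x  ->  (-5y)/(-5x) = y/x   [equals y/x: invariant]
(B) x^2 + y^2  ->  (-5x)^2 + (-5y)^2 = 25x^2 + 25y^2   [differs from x^2 + y^2: not invariant]
(C) x + y  ->  (-5x) + (-5y) = -5x - 5y   [differs from x + y: not invariant]
(D) x - y  ->  (-5x) - (-5y) = -5x + 5y   [differs from x - y: not invariant]

Only option (A), y/x, is unchanged by the transformation.
The common factor -5 cancels in a ratio of coordinates, while sums, products and sums of squares pick up factors of -5 or 25.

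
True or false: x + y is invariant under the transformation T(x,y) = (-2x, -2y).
False

Substitute T(x,y) = (-2x, -2y) into the expression and compare with the original.

Original: x + y
After applying T: (-2x) + (-2y) = -2x - 2y

This differs from the original x + y (difference: -3x - 3y), so the expression is NOT invariant.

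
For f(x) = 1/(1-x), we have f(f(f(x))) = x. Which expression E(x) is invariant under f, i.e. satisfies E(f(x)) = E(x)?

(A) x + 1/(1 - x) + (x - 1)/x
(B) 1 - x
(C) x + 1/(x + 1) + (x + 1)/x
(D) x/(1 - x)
A

Replace x by f(x) = 1/(1 - x) in each option and simplify. As a quick numerical cross-check, also compare E(3) with E(f(3)) = E(-1/2).

(A) x + 1/(1 - x) + (x - 1)/x  ->  (1/(1 - x)) + 1/(1 - (1/(1 - x))) + ((1/(1 - x)) - 1)/(1/(1 - x)), which simplifies back to x + 1/(1 - x) + (x - 1)/x; check: E(3) = 19/6, E(-1/2) = 19/6.   [invariant]
(B) 1 - x  ->  1 - (1/(1 - x)) = x/(x - 1); check: E(3) = -2 but E(-1/2) = 3/2.   [not invariant]
(C) x + 1/(x + 1) + (x + 1)/x  ->  (1/(1 - x)) + 1/((1/(1 - x)) + 1) + ((1/(1 - x)) + 1)/(1/(1 - x)) = (-x^3 + 6x^2 - 11x + 7)/(x^2 - 3x + 2); check: E(3) = 55/12 but E(-1/2) = 1/2.   [not invariant]
(D) x/(1 - x)  ->  (1/(1 - x))/(1 - (1/(1 - x))) = -1/x; check: E(3) = -3/2 but E(-1/2) = -1/3.   [not invariant]

Only (A) is unchanged. Indeed f(f(x)) = 1/(1 - 1/(1-x)) = (1-x)/(-x) = (x-1)/x, so E(x) = x + f(x) + f(f(x)) is the sum over the whole 3-cycle; applying f just permutes the three terms cyclically (x -> f(x) -> f(f(x)) -> x), leaving the sum unchanged.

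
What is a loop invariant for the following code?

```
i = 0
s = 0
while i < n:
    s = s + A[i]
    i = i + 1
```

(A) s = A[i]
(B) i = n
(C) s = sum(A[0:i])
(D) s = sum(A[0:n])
C

A loop invariant must hold before the first iteration and be re-established by every execution of the body.

(C) s = sum(A[0:i]): Initially i = 0 and s = 0 = sum of the empty slice A[0:0]. If s = sum(A[0:i]) holds at the top of an iteration, the body sets s to sum(A[0:i]) + A[i] = sum(A[0:i+1]) and then i to i+1, so s = sum(A[0:i]) holds again. At exit i = n, giving s = sum(A[0:n]).

The other options fail:
(A) s = A[i]: after the first iteration s = A[0] but i = 1, so s = A[i] compares s with the wrong element (and fails in general).
(B) i = n: false initially (i = 0); it is the exit condition, not an invariant.
(D) s = sum(A[0:n]): false before the loop (s = 0, not the full sum) -- it only becomes true at exit.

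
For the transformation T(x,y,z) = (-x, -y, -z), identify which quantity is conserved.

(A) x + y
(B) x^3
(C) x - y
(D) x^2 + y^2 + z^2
D

Apply T(x,y,z) = (-x, -y, -z) to each option, i.e. replace (x, y, z) by the transformed coordinates.
Substitute the transformed coordinates into each option and compare with the original:
(A) x + y  ->  (-x) + (-y) = -x - y   [differs from x + y: not invariant]
(B) x^3  ->  (-x)^3 = -x^3   [differs from x^3: not invariant]
(C) x - y  ->  (-x) - (-y) = -x + y   [differs from x - y: not invariant]
(D) x^2 + y^2 + z^2  ->  (-x)^2 + (-y)^2 + (-z)^2 = x^2 + y^2 + z^2   [equals x^2 + y^2 + z^2: invariant]

Only option (D), x^2 + y^2 + z^2, is unchanged by the transformation.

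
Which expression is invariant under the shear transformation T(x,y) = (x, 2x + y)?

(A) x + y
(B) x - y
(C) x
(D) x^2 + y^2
C

Under the shear T(x,y) = (x, 2x + y):
Substitute the transformed coordinates into each option and compare with the original:
(A) x + y  ->  (x) + (2x + y) = 3x + y   [differs from x + y: not invariant]
(B) x - y  ->  (x) - (2x + y) = -x - y   [differs from x - y: not invariant]
(C) x  ->  (x) = x   [equals x: invariant]
(D) x^2 + y^2  ->  (x)^2 + (2x + y)^2 = 5x^2 + 4xy + y^2   [differs from x^2 + y^2: not invariant]

Only option (C), x, is unchanged by the transformation.
A vertical shear moves points parallel to the y-axis, so the x-coordinate (and any function of x alone) is unchanged.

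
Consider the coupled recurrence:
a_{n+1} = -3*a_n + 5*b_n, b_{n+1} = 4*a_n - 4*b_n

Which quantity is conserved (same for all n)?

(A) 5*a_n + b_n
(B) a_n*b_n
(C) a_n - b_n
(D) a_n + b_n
D

Replace a_n by a_{n+1} = -3*a_n + 5*b_n and b_n by b_{n+1} = 4*a_n - 4*b_n in each option and simplify:
(A) 5*a_n + b_n  ->  5*(-3*a_n + 5*b_n) + (4*a_n - 4*b_n) = -11*a_n + 21*b_n   [not conserved]
(B) a_n*b_n  ->  (-3*a_n + 5*b_n)*(4*a_n - 4*b_n) = -12*a_n^2 + 32*a_n*b_n - 20*b_n^2   [not conserved]
(C) a_n - b_n  ->  (-3*a_n + 5*b_n) - (4*a_n - 4*b_n) = -7*a_n + 9*b_n   [not conserved]
(D) a_n + b_n  ->  (-3*a_n + 5*b_n) + (4*a_n - 4*b_n) = a_n + b_n   [conserved]

Only (D) a_n + b_n returns to itself after one step, so it is the conserved quantity.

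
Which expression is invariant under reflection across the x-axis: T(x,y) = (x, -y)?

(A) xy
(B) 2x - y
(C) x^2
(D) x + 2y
C

The map is reflection across the x-axis: T(x,y) = (x, -y).
Substitute the transformed coordinates into each option and compare with the original:
(A) xy  ->  (x)(-y) = -xy   [differs from xy: not invariant]
(B) 2x - y  ->  2(x) - (-y) = 2x + y   [differs from 2x - y: not invariant]
(C) x^2  ->  (x)^2 = x^2   [equals x^2: invariant]
(D) x + 2y  ->  (x) + 2(-y) = x - 2y   [differs from x + 2y: not invariant]

Only option (C), x^2, is unchanged by the transformation.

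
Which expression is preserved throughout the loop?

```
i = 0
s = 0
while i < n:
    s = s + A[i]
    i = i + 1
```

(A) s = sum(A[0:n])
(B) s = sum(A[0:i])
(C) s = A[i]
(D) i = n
B

A loop invariant must hold before the first iteration and be re-established by every execution of the body.

(B) s = sum(A[0:i]): Initially i = 0 and s = 0 = sum of the empty slice A[0:0]. If s = sum(A[0:i]) holds at the top of an iteration, the body sets s to sum(A[0:i]) + A[i] = sum(A[0:i+1]) and then i to i+1, so s = sum(A[0:i]) holds again. At exit i = n, giving s = sum(A[0:n]).

The other options fail:
(A) s = sum(A[0:n]): false before the loop (s = 0, not the full sum) -- it only becomes true at exit.
(C) s = A[i]: after the first iteration s = A[0] but i = 1, so s = A[i] compares s with the wrong element (and fails in general).
(D) i = n: false initially (i = 0); it is the exit condition, not an invariant.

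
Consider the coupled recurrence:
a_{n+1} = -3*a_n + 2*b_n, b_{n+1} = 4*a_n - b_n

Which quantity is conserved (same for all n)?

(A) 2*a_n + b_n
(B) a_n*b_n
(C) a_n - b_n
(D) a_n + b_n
D

Replace a_n by a_{n+1} = -3*a_n + 2*b_n and b_n by b_{n+1} = 4*a_n - b_n in each option and simplify:
(A) 2*a_n + b_n  ->  2*(-3*a_n + 2*b_n) + (4*a_n - b_n) = -2*a_n + 3*b_n   [not conserved]
(B) a_n*b_n  ->  (-3*a_n + 2*b_n)*(4*a_n - b_n) = -12*a_n^2 + 11*a_n*b_n - 2*b_n^2   [not conserved]
(C) a_n - b_n  ->  (-3*a_n + 2*b_n) - (4*a_n - b_n) = -7*a_n + 3*b_n   [not conserved]
(D) a_n + b_n  ->  (-3*a_n + 2*b_n) + (4*a_n - b_n) = a_n + b_n   [conserved]

Only (D) a_n + b_n returns to itself after one step, so it is the conserved quantity.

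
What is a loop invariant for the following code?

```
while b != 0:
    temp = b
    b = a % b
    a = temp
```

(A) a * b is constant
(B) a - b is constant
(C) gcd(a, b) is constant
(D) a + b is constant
C

A loop invariant must hold before the first iteration and be re-established by every execution of the body.

(C) gcd(a, b) is constant: One iteration replaces (a, b) by (b, a mod b). Since a mod b = a - q*b for an integer q, any common divisor of a and b divides b and a mod b, and conversely; hence gcd(b, a mod b) = gcd(a, b). For instance (21, 9) -> (9, 3) keeps gcd = 3. At exit b = 0 and a = gcd of the original inputs.

The other options fail:
(A) a * b is constant: e.g. (a, b) = (21, 9) -> (9, 3): the product goes from 189 to 27.
(B) a - b is constant: e.g. (a, b) = (21, 9) -> (9, 3): the difference goes from 12 to 6.
(D) a + b is constant: e.g. (a, b) = (21, 9) -> (9, 3): the sum goes from 30 to 12.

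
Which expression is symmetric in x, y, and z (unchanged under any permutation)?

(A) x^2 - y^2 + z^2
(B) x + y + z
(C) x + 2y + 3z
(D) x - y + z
B

A symmetric expression is unchanged when the variables are permuted; here the transformation to test is the swap (x, y) -> (y, x).
A symmetric expression must survive every permutation; the single swap x <-> y already eliminates the distractors, and the keyed expression is also unchanged by x <-> z and y <-> z (each variable enters it in exactly the same way).
Substitute the transformed coordinates into each option and compare with the original:
(A) x^2 - y^2 + z^2  ->  (y)^2 - (x)^2 + z^2 = -x^2 + y^2 + z^2   [differs from x^2 - y^2 + z^2: not invariant]
(B) x + y + z  ->  (y) + (x) + z = x + y + z   [equals x + y + z: invariant]
(C) x + 2y + 3z  ->  (y) + 2(x) + 3z = 2x + y + 3z   [differs from x + 2y + 3z: not invariant]
(D) x - y + z  ->  (y) - (x) + z = -x + y + z   [differs from x - y + z: not invariant]

Only option (B), x + y + z, is unchanged by the transformation.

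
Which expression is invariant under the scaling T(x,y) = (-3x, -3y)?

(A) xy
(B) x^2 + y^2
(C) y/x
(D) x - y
C

Under the uniform scaling T(x,y) = (-3x, -3y):
Substitute the transformed coordinates into each option and compare with the original:
(A) xy  ->  (-3x)(-3y) = 9xy   [differs from xy: not invariant]
(B) x^2 + y^2  ->  (-3x)^2 + (-3y)^2 = 9x^2 + 9y^2   [differs from x^2 + y^2: not invariant]
(C) y/x  ->  (-3y)/(-3x) = y/x   [equals y/x: invariant]
(D) x - y  ->  (-3x) - (-3y) = -3x + 3y   [differs from x - y: not invariant]

Only option (C), y/x, is unchanged by the transformation.
The common factor -3 cancels in a ratio of coordinates, while sums, products and sums of squares pick up factors of -3 or 9.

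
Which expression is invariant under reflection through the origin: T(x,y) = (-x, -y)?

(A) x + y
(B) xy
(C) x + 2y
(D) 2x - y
B

The map is reflection through the origin: T(x,y) = (-x, -y).
Substitute the transformed coordinates into each option and compare with the original:
(A) x + y  ->  (-x) + (-y) = -x - y   [differs from x + y: not invariant]
(B) xy  ->  (-x)(-y) = xy   [equals xy: invariant]
(C) x + 2y  ->  (-x) + 2(-y) = -x - 2y   [differs from x + 2y: not invariant]
(D) 2x - y  ->  2(-x) - (-y) = -2x + y   [differs from 2x - y: not invariant]

Only option (B), xy, is unchanged by the transformation.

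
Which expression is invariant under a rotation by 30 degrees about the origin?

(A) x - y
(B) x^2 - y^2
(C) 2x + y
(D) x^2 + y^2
D

A rotation by 30 degrees sends (x, y) to (sqrt(3)x/2 - y/2, x/2 + sqrt(3)y/2).
Substitute the transformed coordinates into each option and compare with the original:
(A) x - y  ->  (sqrt(3)x/2 - y/2) - (x/2 + sqrt(3)y/2) = -x/2 + sqrt(3)x/2 - sqrt(3)y/2 - y/2   [differs from x - y: not invariant]
(B) x^2 - y^2  ->  (sqrt(3)x/2 - y/2)^2 - (x/2 + sqrt(3)y/2)^2 = x^2/2 - sqrt(3)xy - y^2/2   [differs from x^2 - y^2: not invariant]
(C) 2x + y  ->  2(sqrt(3)x/2 - y/2) + (x/2 + sqrt(3)y/2) = x/2 + sqrt(3)x - y + sqrt(3)y/2   [differs from 2x + y: not invariant]
(D) x^2 + y^2  ->  (sqrt(3)x/2 - y/2)^2 + (x/2 + sqrt(3)y/2)^2 = x^2 + y^2   [equals x^2 + y^2: invariant]

Only option (D), x^2 + y^2, is unchanged by the transformation.
Geometrically, x^2 + y^2 is the squared distance from the origin, which every rotation about the origin preserves.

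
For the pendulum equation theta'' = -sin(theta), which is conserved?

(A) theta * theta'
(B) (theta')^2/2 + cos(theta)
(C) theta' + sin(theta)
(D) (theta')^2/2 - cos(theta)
D

A first integral I satisfies dI/dt = 0 along every solution. Differentiate each option and use the equation of motion:
(A) d/dt[theta * theta'] = (theta')^2 + theta theta'' = (theta')^2 - theta sin(theta), not identically 0
(B) d/dt[(theta')^2/2 + cos(theta)] = theta' theta'' - sin(theta) theta' = -2 theta' sin(theta), not identically 0
(C) d/dt[theta' + sin(theta)] = theta'' + cos(theta) theta' = -sin(theta) + theta' cos(theta), not identically 0
(D) d/dt[(theta')^2/2 - cos(theta)] = theta' theta'' + sin(theta) theta' = theta'(-sin(theta)) + theta' sin(theta) = 0

Only (D) has zero time-derivative. This is the total energy: kinetic (theta')^2/2 plus potential -cos(theta).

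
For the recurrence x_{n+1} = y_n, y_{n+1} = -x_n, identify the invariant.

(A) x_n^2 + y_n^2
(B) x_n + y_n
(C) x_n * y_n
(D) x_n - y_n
A

For the recurrence x_{n+1} = y_n, y_{n+1} = -x_n:

x_{n+1}^2 + y_{n+1}^2 = y_n^2 + (-x_n)^2 = x_n^2 + y_n^2
The sum of squares is conserved (like energy in a harmonic oscillator).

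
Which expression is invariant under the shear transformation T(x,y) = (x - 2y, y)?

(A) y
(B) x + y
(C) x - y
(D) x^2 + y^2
A

Under the shear T(x,y) = (x - 2y, y):
Substitute the transformed coordinates into each option and compare with the original:
(A) y  ->  (y) = y   [equals y: invariant]
(B) x + y  ->  (x - 2y) + (y) = x - y   [differs from x + y: not invariant]
(C) x - y  ->  (x - 2y) - (y) = x - 3y   [differs from x - y: not invariant]
(D) x^2 + y^2  ->  (x - 2y)^2 + (y)^2 = x^2 - 4xy + 5y^2   [differs from x^2 + y^2: not invariant]

Only option (A), y, is unchanged by the transformation.
A horizontal shear moves points parallel to the x-axis, so the y-coordinate (and any function of y alone) is unchanged.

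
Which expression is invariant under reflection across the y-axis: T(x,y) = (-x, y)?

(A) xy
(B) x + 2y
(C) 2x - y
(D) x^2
D

The map is reflection across the y-axis: T(x,y) = (-x, y).
Substitute the transformed coordinates into each option and compare with the original:
(A) xy  ->  (-x)(y) = -xy   [differs from xy: not invariant]
(B) x + 2y  ->  (-x) + 2(y) = -x + 2y   [differs from x + 2y: not invariant]
(C) 2x - y  ->  2(-x) - (y) = -2x - y   [differs from 2x - y: not invariant]
(D) x^2  ->  (-x)^2 = x^2   [equals x^2: invariant]

Only option (D), x^2, is unchanged by the transformation.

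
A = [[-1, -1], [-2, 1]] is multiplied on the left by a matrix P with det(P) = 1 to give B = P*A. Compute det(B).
-3

By the multiplicative property of determinants, det(B) = det(P*A) = det(P) * det(A) = det(A),
so the determinant is invariant under multiplication by any determinant-1 matrix; we just need det(A).

det(A) = (-1)(1) - (-1)(-2) = -1 - 2 = -3

Therefore det(B) = 1 * (-3) = -3.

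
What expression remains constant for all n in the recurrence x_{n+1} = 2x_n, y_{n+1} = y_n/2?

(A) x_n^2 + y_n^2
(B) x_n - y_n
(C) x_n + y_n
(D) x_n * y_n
D

For the recurrence x_{n+1} = 2x_n, y_{n+1} = y_n/2:

x_{n+1} * y_{n+1} = (2x_n) * (y_n/2) = x_n * y_n
The product is conserved.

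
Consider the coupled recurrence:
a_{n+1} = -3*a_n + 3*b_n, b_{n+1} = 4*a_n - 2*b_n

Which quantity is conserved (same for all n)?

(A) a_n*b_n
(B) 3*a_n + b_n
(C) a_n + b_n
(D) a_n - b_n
C

Replace a_n by a_{n+1} = -3*a_n + 3*b_n and b_n by b_{n+1} = 4*a_n - 2*b_n in each option and simplify:
(A) a_n*b_n  ->  (-3*a_n + 3*b_n)*(4*a_n - 2*b_n) = -12*a_n^2 + 18*a_n*b_n - 6*b_n^2   [not conserved]
(B) 3*a_n + b_n  ->  3*(-3*a_n + 3*b_n) + (4*a_n - 2*b_n) = -5*a_n + 7*b_n   [not conserved]
(C) a_n + b_n  ->  (-3*a_n + 3*b_n) + (4*a_n - 2*b_n) = a_n + b_n   [conserved]
(D) a_n - b_n  ->  (-3*a_n + 3*b_n) - (4*a_n - 2*b_n) = -7*a_n + 5*b_n   [not conserved]

Only (C) a_n + b_n returns to itself after one step, so it is the conserved quantity.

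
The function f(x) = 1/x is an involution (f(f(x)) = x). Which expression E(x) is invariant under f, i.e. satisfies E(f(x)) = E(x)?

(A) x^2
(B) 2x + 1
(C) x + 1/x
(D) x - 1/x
C

Replace x by f(x) = 1/x in each option and simplify. As a quick numerical cross-check, also compare E(3) with E(f(3)) = E(1/3).

(A) x^2  ->  (1/x)^2 = x^(-2); check: E(3) = 9 but E(1/3) = 1/9.   [not invariant]
(B) 2x + 1  ->  2(1/x) + 1 = (x + 2)/x; check: E(3) = 7 but E(1/3) = 5/3.   [not invariant]
(C) x + 1/x  ->  (1/x) + 1/(1/x), which simplifies back to x + 1/x; check: E(3) = 10/3, E(1/3) = 10/3.   [invariant]
(D) x - 1/x  ->  (1/x) - 1/(1/x) = -x + 1/x; check: E(3) = 8/3 but E(1/3) = -8/3.   [not invariant]

Only (C) is unchanged. E is symmetric under swapping x with f(x) = 1/x, which is exactly what an involution does.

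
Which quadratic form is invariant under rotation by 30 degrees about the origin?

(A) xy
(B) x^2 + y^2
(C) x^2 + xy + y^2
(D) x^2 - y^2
B

Rotation by 30 degrees sends (x, y) to (sqrt(3)x/2 - y/2, x/2 + sqrt(3)y/2).
Substitute the transformed coordinates into each option and compare with the original:
(A) xy  ->  (sqrt(3)x/2 - y/2)(x/2 + sqrt(3)y/2) = sqrt(3)x^2/4 + xy/2 - sqrt(3)y^2/4   [differs from xy: not invariant]
(B) x^2 + y^2  ->  (sqrt(3)x/2 - y/2)^2 + (x/2 + sqrt(3)y/2)^2 = x^2 + y^2   [equals x^2 + y^2: invariant]
(C) x^2 + xy + y^2  ->  (sqrt(3)x/2 - y/2)^2 + (sqrt(3)x/2 - y/2)(x/2 + sqrt(3)y/2) + (x/2 + sqrt(3)y/2)^2 = sqrt(3)x^2/4 + x^2 + xy/2 - sqrt(3)y^2/4 + y^2   [differs from x^2 + xy + y^2: not invariant]
(D) x^2 - y^2  ->  (sqrt(3)x/2 - y/2)^2 - (x/2 + sqrt(3)y/2)^2 = x^2/2 - sqrt(3)xy - y^2/2   [differs from x^2 - y^2: not invariant]

Only option (B), x^2 + y^2, is unchanged by the transformation.
x^2 + y^2 is the squared distance from the origin, which rotations preserve.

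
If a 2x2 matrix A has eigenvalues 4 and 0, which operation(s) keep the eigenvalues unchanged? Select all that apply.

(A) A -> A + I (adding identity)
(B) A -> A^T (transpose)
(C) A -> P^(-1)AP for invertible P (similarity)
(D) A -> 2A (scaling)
B and C

Eigenvalues are preserved by:
1. Similarity transformations: A -> P^(-1)AP (same characteristic polynomial)
2. Transpose: A^T has the same eigenvalues as A

Eigenvalues are NOT preserved by:
- Adding identity: eigenvalues become 4+1, 0+1
- Scaling: eigenvalues become 8, 0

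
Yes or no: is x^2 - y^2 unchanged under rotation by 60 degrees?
No

Applying rotation by 60 degrees: x' = x*cos(60 degrees) - y*sin(60 degrees) = x/2 - sqrt(3)y/2, y' = x*sin(60 degrees) + y*cos(60 degrees) = sqrt(3)x/2 + y/2

Substituting into x^2 - y^2:
(x/2 - sqrt(3)y/2)^2 - (sqrt(3)x/2 + y/2)^2
= -x^2/2 - sqrt(3)xy + y^2/2

This differs from the original expression x^2 - y^2, so it is NOT invariant.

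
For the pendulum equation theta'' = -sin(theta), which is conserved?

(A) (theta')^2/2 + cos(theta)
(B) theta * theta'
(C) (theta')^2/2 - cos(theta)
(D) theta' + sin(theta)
C

A first integral I satisfies dI/dt = 0 along every solution. Differentiate each option and use the equation of motion:
(A) d/dt[(theta')^2/2 + cos(theta)] = theta' theta'' - sin(theta) theta' = -2 theta' sin(theta), not identically 0
(B) d/dt[theta * theta'] = (theta')^2 + theta theta'' = (theta')^2 - theta sin(theta), not identically 0
(C) d/dt[(theta')^2/2 - cos(theta)] = theta' theta'' + sin(theta) theta' = theta'(-sin(theta)) + theta' sin(theta) = 0
(D) d/dt[theta' + sin(theta)] = theta'' + cos(theta) theta' = -sin(theta) + theta' cos(theta), not identically 0

Only (C) has zero time-derivative. This is the total energy: kinetic (theta')^2/2 plus potential -cos(theta).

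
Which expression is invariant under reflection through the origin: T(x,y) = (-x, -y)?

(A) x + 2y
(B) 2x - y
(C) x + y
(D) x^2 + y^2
D

The map is reflection through the origin: T(x,y) = (-x, -y).
Substitute the transformed coordinates into each option and compare with the original:
(A) x + 2y  ->  (-x) + 2(-y) = -x - 2y   [differs from x + 2y: not invariant]
(B) 2x - y  ->  2(-x) - (-y) = -2x + y   [differs from 2x - y: not invariant]
(C) x + y  ->  (-x) + (-y) = -x - y   [differs from x + y: not invariant]
(D) x^2 + y^2  ->  (-x)^2 + (-y)^2 = x^2 + y^2   [equals x^2 + y^2: invariant]

Only option (D), x^2 + y^2, is unchanged by the transformation.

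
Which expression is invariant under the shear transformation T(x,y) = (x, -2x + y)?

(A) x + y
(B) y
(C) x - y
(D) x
D

Under the shear T(x,y) = (x, -2x + y):
Substitute the transformed coordinates into each option and compare with the original:
(A) x + y  ->  (x) + (-2x + y) = -x + y   [differs from x + y: not invariant]
(B) y  ->  (-2x + y) = -2x + y   [differs from y: not invariant]
(C) x - y  ->  (x) - (-2x + y) = 3x - y   [differs from x - y: not invariant]
(D) x  ->  (x) = x   [equals x: invariant]

Only option (D), x, is unchanged by the transformation.
A vertical shear moves points parallel to the y-axis, so the x-coordinate (and any function of x alone) is unchanged.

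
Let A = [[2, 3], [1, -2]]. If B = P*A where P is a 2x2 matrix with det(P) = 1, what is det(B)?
-7

By the multiplicative property of determinants, det(B) = det(P*A) = det(P) * det(A) = det(A),
so the determinant is invariant under multiplication by any determinant-1 matrix; we just need det(A).

det(A) = (2)(-2) - (3)(1) = -4 - 3 = -7

Therefore det(B) = 1 * (-7) = -7.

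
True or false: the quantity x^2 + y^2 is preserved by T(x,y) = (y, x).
True

Substitute T(x,y) = (y, x) into the expression and compare with the original.

Original: x^2 + y^2
After applying T: (y)^2 + (x)^2 = x^2 + y^2

This is identical to the original x^2 + y^2, so the expression is invariant.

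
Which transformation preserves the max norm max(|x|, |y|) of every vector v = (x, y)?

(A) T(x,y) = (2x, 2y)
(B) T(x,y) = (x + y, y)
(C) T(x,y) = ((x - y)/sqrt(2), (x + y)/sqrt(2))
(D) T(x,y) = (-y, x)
D

A transformation preserves a norm if ||T(v)|| = ||v|| for every v; a single vector where the norm changes rules an option out.

(A) T(x,y) = (2x, 2y): v = (1, 0) has norm max(|1|, |0|) = 1, but T(v) = (2, 0) has norm 2 -- not preserved.
(B) T(x,y) = (x + y, y): v = (1, 1) has norm max(|1|, |1|) = 1, but T(v) = (2, 1) has norm 2 -- not preserved.
(C) T(x,y) = ((x - y)/sqrt(2), (x + y)/sqrt(2)): v = (1, 0) has norm max(|1|, |0|) = 1, but T(v) = (sqrt(2)/2, sqrt(2)/2) has norm sqrt(2)/2 -- not preserved.
(D) T(x,y) = (-y, x): preserves the norm -- it only permutes the coordinates and/or flips signs, which leaves max(|x|, |y|) unchanged.

Therefore the answer is (D).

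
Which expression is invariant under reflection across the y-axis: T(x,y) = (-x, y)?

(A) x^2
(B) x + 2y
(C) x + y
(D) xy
A

The map is reflection across the y-axis: T(x,y) = (-x, y).
Substitute the transformed coordinates into each option and compare with the original:
(A) x^2  ->  (-x)^2 = x^2   [equals x^2: invariant]
(B) x + 2y  ->  (-x) + 2(y) = -x + 2y   [differs from x + 2y: not invariant]
(C) x + y  ->  (-x) + (y) = -x + y   [differs from x + y: not invariant]
(D) xy  ->  (-x)(y) = -xy   [differs from xy: not invariant]

Only option (A), x^2, is unchanged by the transformation.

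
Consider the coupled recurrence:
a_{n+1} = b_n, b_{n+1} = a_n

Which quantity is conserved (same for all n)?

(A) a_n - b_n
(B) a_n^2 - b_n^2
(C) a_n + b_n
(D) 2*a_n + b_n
C

Replace a_n by a_{n+1} = b_n and b_n by b_{n+1} = a_n in each option and simplify:
(A) a_n - b_n  ->  (b_n) - (a_n) = -a_n + b_n   [not conserved]
(B) a_n^2 - b_n^2  ->  (b_n)^2 - (a_n)^2 = -a_n^2 + b_n^2   [not conserved]
(C) a_n + b_n  ->  (b_n) + (a_n) = a_n + b_n   [conserved]
(D) 2*a_n + b_n  ->  2*(b_n) + (a_n) = a_n + 2*b_n   [not conserved]

Only (C) a_n + b_n returns to itself after one step, so it is the conserved quantity.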